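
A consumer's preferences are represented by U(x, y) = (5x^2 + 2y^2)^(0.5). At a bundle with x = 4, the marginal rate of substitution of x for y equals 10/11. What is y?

y = 11

For CES with ρ = 2, MRS = (5/2)·(y/x)^(-1).
Setting (5/2)·(y/4)^(-1) = 10/11 gives (y/4)^(-1) = 4/11, so y/4 = 2.75 and y = 11.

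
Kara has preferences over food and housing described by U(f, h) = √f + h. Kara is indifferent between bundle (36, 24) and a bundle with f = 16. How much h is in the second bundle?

h = 26

U(36, 24) = 30.
Set U(16, h) = 30 and solve.
With f = 16: √16 = 4, so h = 30 − 4 = 26.
Check: U(16, 26) = 30.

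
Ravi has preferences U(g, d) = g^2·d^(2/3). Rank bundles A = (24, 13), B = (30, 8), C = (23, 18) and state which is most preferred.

Bundle C

Evaluate utility at each bundle:
U(A) = 3184.574.
U(B) = 3600.000.
U(C) = 3633.323.
Highest utility is C, so C ≻ B ≻ A.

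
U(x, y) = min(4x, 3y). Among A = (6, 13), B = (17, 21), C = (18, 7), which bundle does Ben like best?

Bundle B

Evaluate utility at each bundle:
U(A) = 24.
U(B) = 63.
U(C) = 21.
Highest utility is B, so B ≻ A ≻ C.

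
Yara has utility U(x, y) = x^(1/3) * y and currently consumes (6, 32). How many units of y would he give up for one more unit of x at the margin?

MRS = 16/9

MU_x = 1/3·x^(-2/3)·y and MU_y = x^(1/3).
MRS = MU_x/MU_y = (1/3)·y/x.
At (6, 32): MRS = 16/9.
That is, one extra unit of x is worth 16/9 units of y at the margin.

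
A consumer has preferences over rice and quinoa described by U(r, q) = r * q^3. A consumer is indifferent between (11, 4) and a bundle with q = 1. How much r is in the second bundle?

r = 704

U(11, 4) = 704.
Set U(r, 1) = 704 and solve.
With q = 1: 1^3 = 1, so r = 704/1 = 704.
Check: U(704, 1) = 704.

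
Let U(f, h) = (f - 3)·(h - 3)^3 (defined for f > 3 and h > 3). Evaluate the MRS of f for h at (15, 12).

MU_f = (h−3)^3, MU_h = 3·(f−3)·(h−3)^2.
MRS = (1/3)·(h−3)/(f−3).
At (15, 12): MRS = 0.25.
That is, one extra unit of f is worth 0.25 units of h at the margin.

MRS = 0.25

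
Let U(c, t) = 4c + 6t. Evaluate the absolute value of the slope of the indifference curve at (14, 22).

MRS = 2/3

MU_c = 4, MU_t = 6, so MRS = 4/6 = 2/3 at every bundle.
At (14, 22): MRS = 2/3.
So at (14, 22) the consumer would give up 2/3 units of t for one more unit of c.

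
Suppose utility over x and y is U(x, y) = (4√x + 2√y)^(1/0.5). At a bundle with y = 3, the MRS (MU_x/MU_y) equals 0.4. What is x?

x = 75

For CES with ρ = 0.5, MRS = (4/2)·√(y/x).
Setting (4/2)·√(3/x) = 0.4 gives √(3/x) = 0.2, so 3/x = 1/25 and x = 75.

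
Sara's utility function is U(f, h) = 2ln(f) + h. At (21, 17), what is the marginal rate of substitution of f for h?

MU_f = 2/f, MU_h = 1.
MRS = 2/f ÷ 1.
At (21, 17): MRS = 2/21.
So at (21, 17) the consumer would give up 2/21 units of h for one more unit of f.

MRS = 2/21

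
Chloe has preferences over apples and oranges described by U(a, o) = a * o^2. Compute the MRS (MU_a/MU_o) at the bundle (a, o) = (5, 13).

MU_a = o^2 and MU_o = 2·a·o.
MRS = MU_a/MU_o = (1/2)·o/a.
At (5, 13): MRS = 1.3.
So at (5, 13) the consumer would give up 1.3 units of o for one more unit of a.

MRS = 1.3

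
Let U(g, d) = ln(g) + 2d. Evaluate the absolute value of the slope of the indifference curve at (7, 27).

MRS = 1/14

MU_g = 1/g, MU_d = 2.
MRS = 1/g ÷ 2.
At (7, 27): MRS = 1/14.
The indifference curve has slope −1/14 at this bundle.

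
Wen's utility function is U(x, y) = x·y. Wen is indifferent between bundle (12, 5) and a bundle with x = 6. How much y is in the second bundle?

y = 10

U(12, 5) = 60.
Set U(6, y) = 60 and solve.
With x = 6: y = 60/6 = 10.
Check: U(6, 10) = 60.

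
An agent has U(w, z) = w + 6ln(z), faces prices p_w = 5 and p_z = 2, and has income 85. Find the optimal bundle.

MU_w = 1, MU_z = 6/z.
MRS = 1 ÷ (6/z).
Tangency: set MRS = p_w/p_z = 5/2 = 2.5.
MRS depends only on z: (1/6)·z = 2.5 ⇒ z* = 2.5/(1/6) = 15.
From the budget, 5·w = 85 − 2·15 = 55, so w* = 11.

w* = 11, z* = 15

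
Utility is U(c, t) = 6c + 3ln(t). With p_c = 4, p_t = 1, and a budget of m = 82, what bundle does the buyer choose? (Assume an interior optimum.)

c* = 20, t* = 2

MU_c = 6, MU_t = 3/t.
MRS = 6 ÷ (3/t).
Tangency: set MRS = p_c/p_t = 4/1 = 4.
MRS depends only on t: 2·t = 4 ⇒ t* = 4/2 = 2.
From the budget, 4·c = 82 − 1·2 = 80, so c* = 20.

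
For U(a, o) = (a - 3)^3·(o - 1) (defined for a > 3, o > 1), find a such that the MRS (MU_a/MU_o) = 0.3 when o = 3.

MU_a = 3·(a−3)^2·(o−1), MU_o = (a−3)^3.
MRS = (3/1)·(o−1)/(a−3).
Substitute o = 3: MRS = 6/(a − 3). Setting this equal to 0.3 gives a − 3 = 6/0.3 = 20, so a = 23.

a = 23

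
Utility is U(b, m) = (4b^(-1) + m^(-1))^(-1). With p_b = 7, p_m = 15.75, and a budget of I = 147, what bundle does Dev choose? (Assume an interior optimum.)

For CES with ρ = -1, MRS = (4/1)·(m/b)^2.
Tangency: set MRS = p_b/p_m = 7/15.75 = 4/9.
So (m/b)^2 = 1/9; taking the square root, m/b = 1/3, i.e. m = (1/3)·b.
Substitute into the budget 7·b + 15.75·m = 147: 12.25·b = 147, so b* = 12 and m* = (1/3)·12 = 4.

b* = 12, m* = 4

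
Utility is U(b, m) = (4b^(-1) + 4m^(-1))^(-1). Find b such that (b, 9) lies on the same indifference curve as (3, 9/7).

b = 1

U depends on (b, m) only through S = 4b^(-1) + 4m^(-1), so equal utility means equal S. At (3, 9/7): S = 40/9.
With m = 9: 4·9^(-1) = 4/9, so 4b^(-1) = 40/9 − 4/9 = 4, i.e. b^(-1) = 1.
Hence b = 1/1 = 1.
Check: U(1, 9) = 0.225.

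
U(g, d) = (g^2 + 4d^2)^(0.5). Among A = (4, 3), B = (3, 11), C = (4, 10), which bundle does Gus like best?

Bundle B

Evaluate utility at each bundle:
U(A) = 7.211.
U(B) = 22.204.
U(C) = 20.396.
Highest utility is B, so B ≻ C ≻ A.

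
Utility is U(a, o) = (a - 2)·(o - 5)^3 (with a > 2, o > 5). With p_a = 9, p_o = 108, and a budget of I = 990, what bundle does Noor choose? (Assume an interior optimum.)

a* = 14, o* = 8

MU_a = (o−5)^3, MU_o = 3·(a−2)·(o−5)^2.
MRS = (1/3)·(o−5)/(a−2).
Tangency: set MRS = p_a/p_o = 9/108 = 1/12.
So (1/3)·(o − 5)/(a − 2) = 1/12, i.e. (o − 5) = 0.25·(a − 2).
Rewrite the budget in excess-of-subsistence terms: 9·(a − 2) + 108·(o − 5) = 990 − 9·2 − 108·5 = 432.
Substituting, 36·(a − 2) = 432, so a − 2 = 12 and a* = 14.
Then o − 5 = 0.25·12 = 3, so o* = 8.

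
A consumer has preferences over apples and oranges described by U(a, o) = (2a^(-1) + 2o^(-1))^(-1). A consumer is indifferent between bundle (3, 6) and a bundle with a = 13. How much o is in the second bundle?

U depends on (a, o) only through S = 2a^(-1) + 2o^(-1), so equal utility means equal S. At (3, 6): S = 1.
With a = 13: 2·13^(-1) = 2/13, so 2o^(-1) = 1 − 2/13 = 11/13, i.e. o^(-1) = 11/26.
Hence o = 1/(11/26) = 26/11.
Check: U(13, 26/11) = 1.

o = 26/11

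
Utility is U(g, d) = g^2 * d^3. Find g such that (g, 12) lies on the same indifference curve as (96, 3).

U(96, 3) = 248832.
Set U(g, 12) = 248832 and solve.
With d = 12: 12^3 = 1728, so g^2 = 248832/1728 = 144; taking the square root, g = 12.
Check: U(12, 12) = 248832.

g = 12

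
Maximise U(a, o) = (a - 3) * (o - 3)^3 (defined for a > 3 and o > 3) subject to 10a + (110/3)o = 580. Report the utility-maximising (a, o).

a* = 14, o* = 12

MU_a = (o−3)^3, MU_o = 3·(a−3)·(o−3)^2.
MRS = (1/3)·(o−3)/(a−3).
Tangency: set MRS = p_a/p_o = 10/(110/3) = 3/11.
So (1/3)·(o − 3)/(a − 3) = 3/11, i.e. (o − 3) = (9/11)·(a − 3).
Rewrite the budget in excess-of-subsistence terms: 10·(a − 3) + (110/3)·(o − 3) = 580 − 10·3 − (110/3)·3 = 440.
Substituting, 40·(a − 3) = 440, so a − 3 = 11 and a* = 14.
Then o − 3 = (9/11)·11 = 9, so o* = 12.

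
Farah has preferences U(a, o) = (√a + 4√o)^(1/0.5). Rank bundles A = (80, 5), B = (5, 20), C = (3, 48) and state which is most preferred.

Evaluate utility at each bundle:
U(A) = 320.000.
U(B) = 405.000.
U(C) = 867.000.
Highest utility is C, so C ≻ B ≻ A.

Bundle C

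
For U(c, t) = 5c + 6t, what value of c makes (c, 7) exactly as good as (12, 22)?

U(12, 22) = 192.
Set U(c, 7) = 192 and solve.
5c + 6·7 = 192 ⇒ 5c = 150 ⇒ c = 30.
Check: U(30, 7) = 192.

c = 30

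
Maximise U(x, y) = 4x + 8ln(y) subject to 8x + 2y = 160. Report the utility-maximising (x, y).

MU_x = 4, MU_y = 8/y.
MRS = 4 ÷ (8/y).
Tangency: set MRS = p_x/p_y = 8/2 = 4.
MRS depends only on y: 0.5·y = 4 ⇒ y* = 4/0.5 = 8.
From the budget, 8·x = 160 − 2·8 = 144, so x* = 18.

x* = 18, y* = 8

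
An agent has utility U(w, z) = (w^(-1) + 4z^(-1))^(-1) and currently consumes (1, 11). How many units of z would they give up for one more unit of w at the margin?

MRS = 30.25

For CES with ρ = -1, MRS = (1/4)·(z/w)^2.
At (1, 11): MRS = 30.25.
The indifference curve has slope −30.25 at this bundle.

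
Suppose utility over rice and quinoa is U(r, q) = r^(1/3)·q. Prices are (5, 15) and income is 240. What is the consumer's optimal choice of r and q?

MU_r = 1/3·r^(-2/3)·q and MU_q = r^(1/3).
MRS = MU_r/MU_q = (1/3)·q/r.
Tangency: set MRS = p_r/p_q = 5/15 = 1/3.
So (1/3)·q/r = 1/3, i.e. q = r.
Substitute into the budget 5·r + 15·q = 240: 20·r = 240, so r* = 12.
Then q* = 12.

r* = 12, q* = 12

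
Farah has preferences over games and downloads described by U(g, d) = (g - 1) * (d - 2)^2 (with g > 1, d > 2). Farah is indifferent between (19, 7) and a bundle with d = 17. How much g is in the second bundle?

U(19, 7) = 450.
Set U(g, 17) = 450 and solve.
With d = 17: (17 − 2)^2 = 225, so (g − 1) = 450/225 = 2.
So g = 1 + 2 = 3.
Check: U(3, 17) = 450.

g = 3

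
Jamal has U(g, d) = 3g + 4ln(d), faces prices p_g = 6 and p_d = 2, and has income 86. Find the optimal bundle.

g* = 13, d* = 4

MU_g = 3, MU_d = 4/d.
MRS = 3 ÷ (4/d).
Tangency: set MRS = p_g/p_d = 6/2 = 3.
MRS depends only on d: 0.75·d = 3 ⇒ d* = 3/0.75 = 4.
From the budget, 6·g = 86 − 2·4 = 78, so g* = 13.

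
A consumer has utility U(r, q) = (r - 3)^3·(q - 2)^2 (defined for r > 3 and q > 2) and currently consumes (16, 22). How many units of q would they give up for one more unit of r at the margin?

MRS = 30/13

MU_r = 3·(r−3)^2·(q−2)^2, MU_q = 2·(r−3)^3·(q−2).
MRS = (3/2)·(q−2)/(r−3).
At (16, 22): MRS = 30/13.
The indifference curve has slope −30/13 at this bundle.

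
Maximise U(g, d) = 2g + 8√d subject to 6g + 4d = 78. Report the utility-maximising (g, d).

g* = 7, d* = 9

MU_g = 2, MU_d = 8/(2√d).
MRS = 2 ÷ (8/(2√d)).
Tangency: set MRS = p_g/p_d = 6/4 = 1.5.
MRS depends only on d: 0.5·√d = 1.5 ⇒ √d = 1.5/0.5 = 3 ⇒ d* = 9.
From the budget, 6·g = 78 − 4·9 = 42, so g* = 7.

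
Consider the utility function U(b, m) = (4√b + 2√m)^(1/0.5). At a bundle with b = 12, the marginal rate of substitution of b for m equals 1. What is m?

For CES with ρ = 0.5, MRS = (4/2)·√(m/b).
Setting (4/2)·√(m/12) = 1 gives √(m/12) = 0.5, so m/12 = 0.25 and m = 3.

m = 3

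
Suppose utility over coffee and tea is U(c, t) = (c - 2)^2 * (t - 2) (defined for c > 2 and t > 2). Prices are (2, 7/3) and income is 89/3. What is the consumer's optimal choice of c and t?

c* = 9, t* = 5

MU_c = 2·(c−2)·(t−2), MU_t = (c−2)^2.
MRS = (2/1)·(t−2)/(c−2).
Tangency: set MRS = p_c/p_t = 2/(7/3) = 6/7.
So (2/1)·(t − 2)/(c − 2) = 6/7, i.e. (t − 2) = (3/7)·(c − 2).
Rewrite the budget in excess-of-subsistence terms: 2·(c − 2) + (7/3)·(t − 2) = 89/3 − 2·2 − (7/3)·2 = 21.
Substituting, 3·(c − 2) = 21, so c − 2 = 7 and c* = 9.
Then t − 2 = (3/7)·7 = 3, so t* = 5.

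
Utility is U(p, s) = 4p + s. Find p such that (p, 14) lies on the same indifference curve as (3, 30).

U(3, 30) = 42.
Set U(p, 14) = 42 and solve.
4p + 14 = 42 ⇒ 4p = 28 ⇒ p = 7.
Check: U(7, 14) = 42.

p = 7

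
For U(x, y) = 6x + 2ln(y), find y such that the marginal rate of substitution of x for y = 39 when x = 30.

MU_x = 6, MU_y = 2/y.
MRS = 6 ÷ (2/y).
MRS depends only on y: 3·y = 39 ⇒ y = 39/3 = 13.

y = 13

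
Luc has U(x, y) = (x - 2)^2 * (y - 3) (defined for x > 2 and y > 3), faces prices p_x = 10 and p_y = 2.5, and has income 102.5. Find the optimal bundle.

x* = 7, y* = 13

MU_x = 2·(x−2)·(y−3), MU_y = (x−2)^2.
MRS = (2/1)·(y−3)/(x−2).
Tangency: set MRS = p_x/p_y = 10/2.5 = 4.
So (2/1)·(y − 3)/(x − 2) = 4, i.e. (y − 3) = 2·(x − 2).
Rewrite the budget in excess-of-subsistence terms: 10·(x − 2) + 2.5·(y − 3) = 102.5 − 10·2 − 2.5·3 = 75.
Substituting, 15·(x − 2) = 75, so x − 2 = 5 and x* = 7.
Then y − 3 = 2·5 = 10, so y* = 13.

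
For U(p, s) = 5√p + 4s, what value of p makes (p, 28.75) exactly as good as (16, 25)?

p = 1

U(16, 25) = 120.
Set U(p, 28.75) = 120 and solve.
With s = 28.75: 5√p = 120 − 4·28.75 = 5, so √p = 1 and p = 1.
Check: U(1, 28.75) = 120.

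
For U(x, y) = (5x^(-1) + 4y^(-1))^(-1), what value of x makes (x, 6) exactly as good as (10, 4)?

x = 6

U depends on (x, y) only through S = 5x^(-1) + 4y^(-1), so equal utility means equal S. At (10, 4): S = 1.5.
With y = 6: 4·6^(-1) = 2/3, so 5x^(-1) = 1.5 − 2/3 = 5/6, i.e. x^(-1) = 1/6.
Hence x = 1/(1/6) = 6.
Check: U(6, 6) = 0.6667.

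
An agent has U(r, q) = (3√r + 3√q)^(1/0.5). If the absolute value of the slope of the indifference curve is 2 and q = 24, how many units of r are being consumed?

r = 6

For CES with ρ = 0.5, MRS = √(q/r).
Setting √(24/r) = 2 gives 24/r = 4 and r = 6.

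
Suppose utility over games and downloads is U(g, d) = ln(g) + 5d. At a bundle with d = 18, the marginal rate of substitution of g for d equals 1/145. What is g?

MU_g = 1/g, MU_d = 5.
MRS = 1/g ÷ 5.
MRS depends only on g: 0.2/g = 1/145 ⇒ g = 0.2/(1/145) = 29.

g = 29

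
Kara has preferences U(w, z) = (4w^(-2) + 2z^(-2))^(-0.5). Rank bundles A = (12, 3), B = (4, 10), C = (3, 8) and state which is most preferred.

Bundle A

Evaluate utility at each bundle:
U(A) = 2.000.
U(B) = 1.925.
U(C) = 1.450.
Highest utility is A, so A ≻ B ≻ C.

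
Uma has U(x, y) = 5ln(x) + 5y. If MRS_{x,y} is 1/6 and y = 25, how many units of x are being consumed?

MU_x = 5/x, MU_y = 5.
MRS = 5/x ÷ 5.
MRS depends only on x: 1/x = 1/6 ⇒ x = 1/(1/6) = 6.

x = 6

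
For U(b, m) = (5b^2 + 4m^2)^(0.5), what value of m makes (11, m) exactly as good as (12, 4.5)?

U depends on (b, m) only through S = 5b^2 + 4m^2, so equal utility means equal S. At (12, 4.5): S = 801.
With b = 11: 5·11^2 = 605, so 4m^2 = 801 − 605 = 196, i.e. m^2 = 49.
Hence m = √49 = 7.
Check: U(11, 7) = 28.3019.

m = 7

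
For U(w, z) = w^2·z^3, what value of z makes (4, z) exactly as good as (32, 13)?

z = 52

U(32, 13) = 2249728.
Set U(4, z) = 2249728 and solve.
With w = 4: 4^2 = 16, so z^3 = 2249728/16 = 140608; taking the cube root, z = 52.
Check: U(4, 52) = 2249728.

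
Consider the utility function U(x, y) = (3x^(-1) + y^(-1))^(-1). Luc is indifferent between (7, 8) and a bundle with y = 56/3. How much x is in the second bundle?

U depends on (x, y) only through S = 3x^(-1) + y^(-1), so equal utility means equal S. At (7, 8): S = 31/56.
With y = 56/3: (56/3)^(-1) = 3/56, so 3x^(-1) = 31/56 − 3/56 = 0.5, i.e. x^(-1) = 1/6.
Hence x = 1/(1/6) = 6.
Check: U(6, 56/3) = 1.8065.

x = 6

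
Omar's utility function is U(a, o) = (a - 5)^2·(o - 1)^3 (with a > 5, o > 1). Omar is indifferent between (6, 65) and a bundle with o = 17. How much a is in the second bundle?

U(6, 65) = 262144.
Set U(a, 17) = 262144 and solve.
With o = 17: (17 − 1)^3 = 4096, so (a − 5)^2 = 262144/4096 = 64.
Taking the square root (with a > 5): a − 5 = 8, so a = 13.
Check: U(13, 17) = 262144.

a = 13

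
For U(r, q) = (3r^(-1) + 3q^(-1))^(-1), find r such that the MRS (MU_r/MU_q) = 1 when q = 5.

r = 5

For CES with ρ = -1, MRS = (q/r)^2.
Setting (5/r)^2 = 1 gives 5/r = 1 and r = 5.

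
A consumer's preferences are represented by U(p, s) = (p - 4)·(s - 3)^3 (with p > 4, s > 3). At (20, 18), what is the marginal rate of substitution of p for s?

MU_p = (s−3)^3, MU_s = 3·(p−4)·(s−3)^2.
MRS = (1/3)·(s−3)/(p−4).
At (20, 18): MRS = 5/16.
That is, one extra unit of p is worth 5/16 units of s at the margin.

MRS = 5/16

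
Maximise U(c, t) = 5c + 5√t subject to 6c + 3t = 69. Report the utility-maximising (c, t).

MU_c = 5, MU_t = 5/(2√t).
MRS = 5 ÷ (5/(2√t)).
Tangency: set MRS = p_c/p_t = 6/3 = 2.
MRS depends only on t: 2·√t = 2 ⇒ √t = 2/2 = 1 ⇒ t* = 1.
From the budget, 6·c = 69 − 3·1 = 66, so c* = 11.

c* = 11, t* = 1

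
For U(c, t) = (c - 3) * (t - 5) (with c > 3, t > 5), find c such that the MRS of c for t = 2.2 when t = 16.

c = 8

MU_c = (t−5), MU_t = (c−3).
MRS = (t−5)/(c−3).
Substitute t = 16: MRS = 11/(c − 3). Setting this equal to 2.2 gives c − 3 = 11/2.2 = 5, so c = 8.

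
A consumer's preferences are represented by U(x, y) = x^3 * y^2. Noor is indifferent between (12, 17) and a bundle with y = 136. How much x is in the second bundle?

U(12, 17) = 499392.
Set U(x, 136) = 499392 and solve.
With y = 136: 136^2 = 18496, so x^3 = 499392/18496 = 27; taking the cube root, x = 3.
Check: U(3, 136) = 499392.

x = 3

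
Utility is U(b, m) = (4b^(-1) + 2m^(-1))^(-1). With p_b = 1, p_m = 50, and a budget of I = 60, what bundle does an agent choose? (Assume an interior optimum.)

b* = 10, m* = 1

For CES with ρ = -1, MRS = (4/2)·(m/b)^2.
Tangency: set MRS = p_b/p_m = 1/50.
So (m/b)^2 = 1/100; taking the square root, m/b = 0.1, i.e. m = 0.1·b.
Substitute into the budget 1·b + 50·m = 60: 6·b = 60, so b* = 10 and m* = 0.1·10 = 1.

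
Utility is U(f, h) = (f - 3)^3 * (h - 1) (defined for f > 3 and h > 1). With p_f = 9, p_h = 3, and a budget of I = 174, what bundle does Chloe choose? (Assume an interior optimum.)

MU_f = 3·(f−3)^2·(h−1), MU_h = (f−3)^3.
MRS = (3/1)·(h−1)/(f−3).
Tangency: set MRS = p_f/p_h = 9/3 = 3.
So (3/1)·(h − 1)/(f − 3) = 3, i.e. (h − 1) = (f − 3).
Rewrite the budget in excess-of-subsistence terms: 9·(f − 3) + 3·(h − 1) = 174 − 9·3 − 3·1 = 144.
Substituting, 12·(f − 3) = 144, so f − 3 = 12 and f* = 15.
Then h − 1 = 12, so h* = 13.

f* = 15, h* = 13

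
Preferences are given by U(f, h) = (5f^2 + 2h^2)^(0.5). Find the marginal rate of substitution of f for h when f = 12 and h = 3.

MRS = 10

For CES with ρ = 2, MRS = (5/2)·(h/f)^(-1).
At (12, 3): MRS = 10.
That is, one extra unit of f is worth 10 units of h at the margin.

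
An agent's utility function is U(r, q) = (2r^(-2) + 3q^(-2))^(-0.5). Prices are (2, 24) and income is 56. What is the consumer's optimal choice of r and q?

For CES with ρ = -2, MRS = (2/3)·(q/r)^3.
Tangency: set MRS = p_r/p_q = 2/24 = 1/12.
So (q/r)^3 = 0.125; taking the cube root, q/r = 0.5, i.e. q = 0.5·r.
Substitute into the budget 2·r + 24·q = 56: 14·r = 56, so r* = 4 and q* = 0.5·4 = 2.

r* = 4, q* = 2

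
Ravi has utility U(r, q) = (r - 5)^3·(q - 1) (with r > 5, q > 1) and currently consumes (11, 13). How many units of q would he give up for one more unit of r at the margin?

MU_r = 3·(r−5)^2·(q−1), MU_q = (r−5)^3.
MRS = (3/1)·(q−1)/(r−5).
At (11, 13): MRS = 6.
So at (11, 13) the consumer would give up 6 units of q for one more unit of r.

MRS = 6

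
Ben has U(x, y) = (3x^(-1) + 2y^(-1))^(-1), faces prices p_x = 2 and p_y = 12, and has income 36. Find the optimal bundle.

x* = 6, y* = 2

For CES with ρ = -1, MRS = (3/2)·(y/x)^2.
Tangency: set MRS = p_x/p_y = 2/12 = 1/6.
So (y/x)^2 = 1/9; taking the square root, y/x = 1/3, i.e. y = (1/3)·x.
Substitute into the budget 2·x + 12·y = 36: 6·x = 36, so x* = 6 and y* = (1/3)·6 = 2.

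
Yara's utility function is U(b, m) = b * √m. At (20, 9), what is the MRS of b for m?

MU_b = √m and MU_m = 0.5·b·m^(-0.5).
MRS = MU_b/MU_m = (2)·m/b.
At (20, 9): MRS = 0.9.
That is, one extra unit of b is worth 0.9 units of m at the margin.

MRS = 0.9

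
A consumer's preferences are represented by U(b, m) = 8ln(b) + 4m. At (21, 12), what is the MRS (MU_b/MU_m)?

MU_b = 8/b, MU_m = 4.
MRS = 8/b ÷ 4.
At (21, 12): MRS = 2/21.
That is, one extra unit of b is worth 2/21 units of m at the margin.

MRS = 2/21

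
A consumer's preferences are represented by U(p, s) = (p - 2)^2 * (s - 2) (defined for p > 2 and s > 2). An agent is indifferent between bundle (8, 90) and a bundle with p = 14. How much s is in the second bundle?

U(8, 90) = 3168.
Set U(14, s) = 3168 and solve.
With p = 14: (14 − 2)^2 = 144, so (s − 2) = 3168/144 = 22.
So s = 2 + 22 = 24.
Check: U(14, 24) = 3168.

s = 24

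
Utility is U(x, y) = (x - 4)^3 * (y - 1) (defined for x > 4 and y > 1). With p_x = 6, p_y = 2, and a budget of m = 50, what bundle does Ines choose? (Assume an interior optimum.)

MU_x = 3·(x−4)^2·(y−1), MU_y = (x−4)^3.
MRS = (3/1)·(y−1)/(x−4).
Tangency: set MRS = p_x/p_y = 6/2 = 3.
So (3/1)·(y − 1)/(x − 4) = 3, i.e. (y − 1) = (x − 4).
Rewrite the budget in excess-of-subsistence terms: 6·(x − 4) + 2·(y − 1) = 50 − 6·4 − 2·1 = 24.
Substituting, 8·(x − 4) = 24, so x − 4 = 3 and x* = 7.
Then y − 1 = 3, so y* = 4.

x* = 7, y* = 4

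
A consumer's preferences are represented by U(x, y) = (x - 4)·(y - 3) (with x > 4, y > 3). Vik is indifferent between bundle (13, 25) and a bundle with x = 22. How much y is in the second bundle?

U(13, 25) = 198.
Set U(22, y) = 198 and solve.
With x = 22: (22 − 4) = 18, so (y − 3) = 198/18 = 11.
So y = 3 + 11 = 14.
Check: U(22, 14) = 198.

y = 14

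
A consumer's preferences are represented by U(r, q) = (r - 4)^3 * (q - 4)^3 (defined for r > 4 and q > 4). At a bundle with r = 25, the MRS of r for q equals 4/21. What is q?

MU_r = 3·(r−4)^2·(q−4)^3, MU_q = 3·(r−4)^3·(q−4)^2.
MRS = (q−4)/(r−4).
Substitute r = 25: MRS = (q − 4)/21. Setting this equal to 4/21 gives q − 4 = (4/21)·21 = 4, so q = 8.

q = 8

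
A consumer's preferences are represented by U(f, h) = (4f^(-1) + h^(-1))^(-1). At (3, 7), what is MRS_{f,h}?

MRS = 196/9

For CES with ρ = -1, MRS = (4/1)·(h/f)^2.
At (3, 7): MRS = 196/9.
So at (3, 7) the consumer would give up 196/9 units of h for one more unit of f.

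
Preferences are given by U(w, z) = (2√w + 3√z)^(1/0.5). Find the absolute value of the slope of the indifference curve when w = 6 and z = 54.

MRS = 2

For CES with ρ = 0.5, MRS = (2/3)·√(z/w).
At (6, 54): MRS = 2.
The indifference curve has slope −2 at this bundle.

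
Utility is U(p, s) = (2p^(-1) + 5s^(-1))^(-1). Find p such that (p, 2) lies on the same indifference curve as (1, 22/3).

p = 11

U depends on (p, s) only through S = 2p^(-1) + 5s^(-1), so equal utility means equal S. At (1, 22/3): S = 59/22.
With s = 2: 5·2^(-1) = 2.5, so 2p^(-1) = 59/22 − 2.5 = 2/11, i.e. p^(-1) = 1/11.
Hence p = 1/(1/11) = 11.
Check: U(11, 2) = 0.3729.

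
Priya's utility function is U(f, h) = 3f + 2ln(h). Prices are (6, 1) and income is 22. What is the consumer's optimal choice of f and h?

f* = 3, h* = 4

MU_f = 3, MU_h = 2/h.
MRS = 3 ÷ (2/h).
Tangency: set MRS = p_f/p_h = 6/1 = 6.
MRS depends only on h: 1.5·h = 6 ⇒ h* = 6/1.5 = 4.
From the budget, 6·f = 22 − 1·4 = 18, so f* = 3.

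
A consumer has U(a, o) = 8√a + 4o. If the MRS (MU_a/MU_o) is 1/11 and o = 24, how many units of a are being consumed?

a = 121

MU_a = 8/(2√a), MU_o = 4.
MRS = 8/(2√a) ÷ 4.
MRS depends only on a: 1/√a = 1/11 ⇒ √a = 1/(1/11) = 11 ⇒ a = 121.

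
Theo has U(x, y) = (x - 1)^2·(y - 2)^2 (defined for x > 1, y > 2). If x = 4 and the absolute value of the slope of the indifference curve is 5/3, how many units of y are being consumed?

y = 7

MU_x = 2·(x−1)·(y−2)^2, MU_y = 2·(x−1)^2·(y−2).
MRS = (y−2)/(x−1).
Substitute x = 4: MRS = (y − 2)/3. Setting this equal to 5/3 gives y − 2 = (5/3)·3 = 5, so y = 7.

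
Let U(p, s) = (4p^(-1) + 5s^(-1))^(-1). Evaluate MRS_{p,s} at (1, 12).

For CES with ρ = -1, MRS = (4/5)·(s/p)^2.
At (1, 12): MRS = 115.2.
So at (1, 12) the consumer would give up 115.2 units of s for one more unit of p.

MRS = 115.2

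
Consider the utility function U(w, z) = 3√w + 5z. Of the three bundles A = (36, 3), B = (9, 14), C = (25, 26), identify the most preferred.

Evaluate utility at each bundle:
U(A) = 33.000.
U(B) = 79.000.
U(C) = 145.000.
Highest utility is C, so C ≻ B ≻ A.

Bundle C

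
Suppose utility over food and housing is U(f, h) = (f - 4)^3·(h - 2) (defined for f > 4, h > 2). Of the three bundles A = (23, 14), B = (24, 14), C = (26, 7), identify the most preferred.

Evaluate utility at each bundle:
U(A) = 82308.
U(B) = 96000.
U(C) = 53240.
Highest utility is B, so B ≻ A ≻ C.

Bundle B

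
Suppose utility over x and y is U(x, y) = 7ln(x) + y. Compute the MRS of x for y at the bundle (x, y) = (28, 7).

MU_x = 7/x, MU_y = 1.
MRS = 7/x ÷ 1.
At (28, 7): MRS = 0.25.
That is, one extra unit of x is worth 0.25 units of y at the margin.

MRS = 0.25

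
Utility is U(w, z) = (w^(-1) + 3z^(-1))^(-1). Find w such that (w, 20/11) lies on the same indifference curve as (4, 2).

w = 10

U depends on (w, z) only through S = w^(-1) + 3z^(-1), so equal utility means equal S. At (4, 2): S = 1.75.
With z = 20/11: 3·(20/11)^(-1) = 1.65, so w^(-1) = 1.75 − 1.65 = 0.1.
Hence w = 1/0.1 = 10.
Check: U(10, 20/11) = 0.5714.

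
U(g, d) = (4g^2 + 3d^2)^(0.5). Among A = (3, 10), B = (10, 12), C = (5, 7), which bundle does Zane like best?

Bundle B

Evaluate utility at each bundle:
U(A) = 18.330.
U(B) = 28.844.
U(C) = 15.716.
Highest utility is B, so B ≻ A ≻ C.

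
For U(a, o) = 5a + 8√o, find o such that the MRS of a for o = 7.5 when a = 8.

o = 36

MU_a = 5, MU_o = 8/(2√o).
MRS = 5 ÷ (8/(2√o)).
MRS depends only on o: 1.25·√o = 7.5 ⇒ √o = 7.5/1.25 = 6 ⇒ o = 36.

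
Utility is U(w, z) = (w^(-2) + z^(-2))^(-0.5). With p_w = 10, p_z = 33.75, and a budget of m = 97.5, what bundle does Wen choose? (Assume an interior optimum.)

For CES with ρ = -2, MRS = (z/w)^3.
Tangency: set MRS = p_w/p_z = 10/33.75 = 8/27.
So (z/w)^3 = 8/27; taking the cube root, z/w = 2/3, i.e. z = (2/3)·w.
Substitute into the budget 10·w + 33.75·z = 97.5: 32.5·w = 97.5, so w* = 3 and z* = (2/3)·3 = 2.

w* = 3, z* = 2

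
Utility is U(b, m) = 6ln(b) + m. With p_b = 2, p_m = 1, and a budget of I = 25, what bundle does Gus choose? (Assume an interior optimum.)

b* = 3, m* = 19

MU_b = 6/b, MU_m = 1.
MRS = 6/b ÷ 1.
Tangency: set MRS = p_b/p_m = 2/1 = 2.
MRS depends only on b: 6/b = 2 ⇒ b* = 6/2 = 3.
From the budget, 1·m = 25 − 2·3 = 19, so m* = 19.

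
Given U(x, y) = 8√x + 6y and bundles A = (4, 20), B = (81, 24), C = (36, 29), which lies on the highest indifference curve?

Bundle C

Evaluate utility at each bundle:
U(A) = 136.000.
U(B) = 216.000.
U(C) = 222.000.
Highest utility is C, so C ≻ B ≻ A.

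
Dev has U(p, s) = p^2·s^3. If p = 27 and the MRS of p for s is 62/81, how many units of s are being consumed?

s = 31

MU_p = 2·p·s^3 and MU_s = 3·p^2·s^2.
MRS = MU_p/MU_s = (2/3)·s/p.
Substitute p = 27: MRS = s/40.5. Setting s/40.5 = 62/81 gives s = (62/81)·40.5 = 31.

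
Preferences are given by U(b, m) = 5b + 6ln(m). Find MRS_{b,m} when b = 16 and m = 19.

MRS = 95/6

MU_b = 5, MU_m = 6/m.
MRS = 5 ÷ (6/m).
At (16, 19): MRS = 95/6.
So at (16, 19) the consumer would give up 95/6 units of m for one more unit of b.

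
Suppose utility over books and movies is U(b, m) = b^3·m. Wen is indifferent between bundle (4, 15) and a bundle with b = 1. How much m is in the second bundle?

m = 960

U(4, 15) = 960.
Set U(1, m) = 960 and solve.
With b = 1: 1^3 = 1, so m = 960/1 = 960.
Check: U(1, 960) = 960.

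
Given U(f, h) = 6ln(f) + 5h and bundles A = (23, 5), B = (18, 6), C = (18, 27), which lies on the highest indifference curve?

Bundle C

Evaluate utility at each bundle:
U(A) = 43.813.
U(B) = 47.342.
U(C) = 152.342.
Highest utility is C, so C ≻ B ≻ A.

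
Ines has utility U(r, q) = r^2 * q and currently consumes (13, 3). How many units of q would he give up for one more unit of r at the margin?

MRS = 6/13

MU_r = 2·r·q and MU_q = r^2.
MRS = MU_r/MU_q = (2/1)·q/r.
At (13, 3): MRS = 6/13.
That is, one extra unit of r is worth 6/13 units of q at the margin.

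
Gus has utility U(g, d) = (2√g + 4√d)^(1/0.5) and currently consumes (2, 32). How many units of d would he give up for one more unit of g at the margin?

For CES with ρ = 0.5, MRS = (2/4)·√(d/g).
At (2, 32): MRS = 2.
The indifference curve has slope −2 at this bundle.

MRS = 2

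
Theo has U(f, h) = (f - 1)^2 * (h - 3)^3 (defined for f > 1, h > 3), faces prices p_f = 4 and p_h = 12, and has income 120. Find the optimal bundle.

f* = 9, h* = 7

MU_f = 2·(f−1)·(h−3)^3, MU_h = 3·(f−1)^2·(h−3)^2.
MRS = (2/3)·(h−3)/(f−1).
Tangency: set MRS = p_f/p_h = 4/12 = 1/3.
So (2/3)·(h − 3)/(f − 1) = 1/3, i.e. (h − 3) = 0.5·(f − 1).
Rewrite the budget in excess-of-subsistence terms: 4·(f − 1) + 12·(h − 3) = 120 − 4·1 − 12·3 = 80.
Substituting, 10·(f − 1) = 80, so f − 1 = 8 and f* = 9.
Then h − 3 = 0.5·8 = 4, so h* = 7.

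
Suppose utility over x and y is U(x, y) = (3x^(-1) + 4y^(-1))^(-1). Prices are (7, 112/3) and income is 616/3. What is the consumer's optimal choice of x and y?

For CES with ρ = -1, MRS = (3/4)·(y/x)^2.
Tangency: set MRS = p_x/p_y = 7/(112/3) = 3/16.
So (y/x)^2 = 0.25; taking the square root, y/x = 0.5, i.e. y = 0.5·x.
Substitute into the budget 7·x + (112/3)·y = 616/3: (77/3)·x = 616/3, so x* = 8 and y* = 0.5·8 = 4.

x* = 8, y* = 4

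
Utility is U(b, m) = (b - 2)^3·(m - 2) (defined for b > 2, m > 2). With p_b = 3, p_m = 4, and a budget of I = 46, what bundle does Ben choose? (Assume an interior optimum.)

MU_b = 3·(b−2)^2·(m−2), MU_m = (b−2)^3.
MRS = (3/1)·(m−2)/(b−2).
Tangency: set MRS = p_b/p_m = 3/4 = 0.75.
So (3/1)·(m − 2)/(b − 2) = 0.75, i.e. (m − 2) = 0.25·(b − 2).
Rewrite the budget in excess-of-subsistence terms: 3·(b − 2) + 4·(m − 2) = 46 − 3·2 − 4·2 = 32.
Substituting, 4·(b − 2) = 32, so b − 2 = 8 and b* = 10.
Then m − 2 = 0.25·8 = 2, so m* = 4.

b* = 10, m* = 4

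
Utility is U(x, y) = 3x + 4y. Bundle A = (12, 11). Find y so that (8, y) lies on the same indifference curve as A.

y = 14

U(12, 11) = 80.
Set U(8, y) = 80 and solve.
3·8 + 4y = 80 ⇒ 4y = 56 ⇒ y = 14.
Check: U(8, 14) = 80.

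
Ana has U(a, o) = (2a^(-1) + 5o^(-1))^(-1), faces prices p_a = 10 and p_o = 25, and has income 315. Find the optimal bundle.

For CES with ρ = -1, MRS = (2/5)·(o/a)^2.
Tangency: set MRS = p_a/p_o = 10/25 = 0.4.
So (o/a)^2 = 1; taking the square root, o/a = 1, i.e. o = a.
Substitute into the budget 10·a + 25·o = 315: 35·a = 315, so a* = 9 and o* = 9.

a* = 9, o* = 9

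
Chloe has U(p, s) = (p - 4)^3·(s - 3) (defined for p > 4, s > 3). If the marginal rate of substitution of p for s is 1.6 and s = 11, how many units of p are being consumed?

p = 19

MU_p = 3·(p−4)^2·(s−3), MU_s = (p−4)^3.
MRS = (3/1)·(s−3)/(p−4).
Substitute s = 11: MRS = 24/(p − 4). Setting this equal to 1.6 gives p − 4 = 24/1.6 = 15, so p = 19.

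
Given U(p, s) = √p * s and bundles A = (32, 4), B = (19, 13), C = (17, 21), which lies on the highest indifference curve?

Evaluate utility at each bundle:
U(A) = 22.627.
U(B) = 56.666.
U(C) = 86.585.
Highest utility is C, so C ≻ B ≻ A.

Bundle C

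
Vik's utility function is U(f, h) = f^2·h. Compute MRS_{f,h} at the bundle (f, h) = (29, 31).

MU_f = 2·f·h and MU_h = f^2.
MRS = MU_f/MU_h = (2/1)·h/f.
At (29, 31): MRS = 62/29.
That is, one extra unit of f is worth 62/29 units of h at the margin.

MRS = 62/29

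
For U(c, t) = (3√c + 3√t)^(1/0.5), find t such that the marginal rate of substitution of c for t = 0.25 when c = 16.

For CES with ρ = 0.5, MRS = √(t/c).
Setting √(t/16) = 0.25 gives t/16 = 1/16 and t = 1.

t = 1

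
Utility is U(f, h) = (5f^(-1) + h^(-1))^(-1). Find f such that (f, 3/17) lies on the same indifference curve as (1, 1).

U depends on (f, h) only through S = 5f^(-1) + h^(-1), so equal utility means equal S. At (1, 1): S = 6.
With h = 3/17: (3/17)^(-1) = 17/3, so 5f^(-1) = 6 − 17/3 = 1/3, i.e. f^(-1) = 1/15.
Hence f = 1/(1/15) = 15.
Check: U(15, 3/17) = 0.1667.

f = 15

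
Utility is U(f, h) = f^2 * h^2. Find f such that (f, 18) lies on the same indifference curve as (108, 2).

f = 12

U(108, 2) = 46656.
Set U(f, 18) = 46656 and solve.
With h = 18: 18^2 = 324, so f^2 = 46656/324 = 144; taking the square root, f = 12.
Check: U(12, 18) = 46656.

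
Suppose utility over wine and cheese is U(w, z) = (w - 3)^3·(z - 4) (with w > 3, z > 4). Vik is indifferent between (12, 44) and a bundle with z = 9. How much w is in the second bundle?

U(12, 44) = 29160.
Set U(w, 9) = 29160 and solve.
With z = 9: (9 − 4) = 5, so (w − 3)^3 = 29160/5 = 5832.
Taking the cube root (with w > 3): w − 3 = 18, so w = 21.
Check: U(21, 9) = 29160.

w = 21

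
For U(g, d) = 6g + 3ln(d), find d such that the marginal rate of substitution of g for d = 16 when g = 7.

d = 8

MU_g = 6, MU_d = 3/d.
MRS = 6 ÷ (3/d).
MRS depends only on d: 2·d = 16 ⇒ d = 16/2 = 8.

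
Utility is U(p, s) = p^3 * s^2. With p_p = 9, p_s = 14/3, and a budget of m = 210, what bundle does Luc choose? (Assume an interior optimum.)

p* = 14, s* = 18

MU_p = 3·p^2·s^2 and MU_s = 2·p^3·s.
MRS = MU_p/MU_s = (3/2)·s/p.
Tangency: set MRS = p_p/p_s = 9/(14/3) = 27/14.
So (3/2)·s/p = 27/14, i.e. s = (9/7)·p.
Substitute into the budget 9·p + (14/3)·s = 210: 15·p = 210, so p* = 14.
Then s* = (9/7)·14 = 18.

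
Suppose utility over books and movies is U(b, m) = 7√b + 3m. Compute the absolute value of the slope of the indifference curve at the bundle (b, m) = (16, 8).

MRS = 7/24

MU_b = 7/(2√b), MU_m = 3.
MRS = 7/(2√b) ÷ 3.
At (16, 8): MRS = 7/24.
So at (16, 8) the consumer would give up 7/24 units of m for one more unit of b.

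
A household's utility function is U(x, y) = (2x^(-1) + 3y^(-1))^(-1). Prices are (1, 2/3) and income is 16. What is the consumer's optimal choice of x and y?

For CES with ρ = -1, MRS = (2/3)·(y/x)^2.
Tangency: set MRS = p_x/p_y = 1/(2/3) = 1.5.
So (y/x)^2 = 2.25; taking the square root, y/x = 1.5, i.e. y = 1.5·x.
Substitute into the budget 1·x + (2/3)·y = 16: 2·x = 16, so x* = 8 and y* = 1.5·8 = 12.

x* = 8, y* = 12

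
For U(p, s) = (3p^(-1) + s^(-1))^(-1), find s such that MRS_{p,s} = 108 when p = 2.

For CES with ρ = -1, MRS = (3/1)·(s/p)^2.
Setting (3/1)·(s/2)^2 = 108 gives (s/2)^2 = 36, so s/2 = 6 and s = 12.

s = 12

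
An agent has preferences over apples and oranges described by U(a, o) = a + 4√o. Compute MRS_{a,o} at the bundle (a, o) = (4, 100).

MRS = 5

MU_a = 1, MU_o = 4/(2√o).
MRS = 1 ÷ (4/(2√o)).
At (4, 100): MRS = 5.
So at (4, 100) the consumer would give up 5 units of o for one more unit of a.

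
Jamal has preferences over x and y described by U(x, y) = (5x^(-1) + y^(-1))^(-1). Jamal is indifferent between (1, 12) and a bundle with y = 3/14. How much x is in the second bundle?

U depends on (x, y) only through S = 5x^(-1) + y^(-1), so equal utility means equal S. At (1, 12): S = 61/12.
With y = 3/14: (3/14)^(-1) = 14/3, so 5x^(-1) = 61/12 − 14/3 = 5/12, i.e. x^(-1) = 1/12.
Hence x = 1/(1/12) = 12.
Check: U(12, 3/14) = 0.1967.

x = 12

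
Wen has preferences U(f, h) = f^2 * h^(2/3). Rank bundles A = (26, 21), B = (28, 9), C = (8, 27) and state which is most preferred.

Evaluate utility at each bundle:
U(A) = 5145.484.
U(B) = 3392.171.
U(C) = 576.000.
Highest utility is A, so A ≻ B ≻ C.

Bundle A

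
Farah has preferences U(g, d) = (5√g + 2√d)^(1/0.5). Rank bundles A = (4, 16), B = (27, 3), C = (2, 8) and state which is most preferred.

Bundle B

Evaluate utility at each bundle:
U(A) = 324.000.
U(B) = 867.000.
U(C) = 162.000.
Highest utility is B, so B ≻ A ≻ C.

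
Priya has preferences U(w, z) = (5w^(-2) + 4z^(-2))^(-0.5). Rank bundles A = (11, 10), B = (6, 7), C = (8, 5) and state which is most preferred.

Bundle A

Evaluate utility at each bundle:
U(A) = 3.507.
U(B) = 2.129.
U(C) = 2.049.
Highest utility is A, so A ≻ B ≻ C.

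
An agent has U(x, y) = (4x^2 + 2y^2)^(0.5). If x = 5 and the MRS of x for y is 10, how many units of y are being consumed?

For CES with ρ = 2, MRS = (4/2)·(y/x)^(-1).
Setting (4/2)·(y/5)^(-1) = 10 gives (y/5)^(-1) = 5, so y/5 = 0.2 and y = 1.

y = 1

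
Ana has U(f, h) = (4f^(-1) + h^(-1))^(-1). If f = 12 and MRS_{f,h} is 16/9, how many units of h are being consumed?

h = 8

For CES with ρ = -1, MRS = (4/1)·(h/f)^2.
Setting (4/1)·(h/12)^2 = 16/9 gives (h/12)^2 = 4/9, so h/12 = 2/3 and h = 8.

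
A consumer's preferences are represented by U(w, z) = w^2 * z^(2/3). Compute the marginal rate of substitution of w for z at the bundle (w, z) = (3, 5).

MU_w = 2·w·z^(2/3) and MU_z = 2/3·w^2·z^(-1/3).
MRS = MU_w/MU_z = (3)·z/w.
At (3, 5): MRS = 5.
So at (3, 5) the consumer would give up 5 units of z for one more unit of w.

MRS = 5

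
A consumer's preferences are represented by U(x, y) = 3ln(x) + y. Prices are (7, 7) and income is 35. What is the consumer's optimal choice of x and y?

x* = 3, y* = 2

MU_x = 3/x, MU_y = 1.
MRS = 3/x ÷ 1.
Tangency: set MRS = p_x/p_y = 7/7 = 1.
MRS depends only on x: 3/x = 1 ⇒ x* = 3/1 = 3.
From the budget, 7·y = 35 − 7·3 = 14, so y* = 2.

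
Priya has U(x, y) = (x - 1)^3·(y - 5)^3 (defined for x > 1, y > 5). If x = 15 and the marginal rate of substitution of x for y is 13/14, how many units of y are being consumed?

MU_x = 3·(x−1)^2·(y−5)^3, MU_y = 3·(x−1)^3·(y−5)^2.
MRS = (y−5)/(x−1).
Substitute x = 15: MRS = (y − 5)/14. Setting this equal to 13/14 gives y − 5 = (13/14)·14 = 13, so y = 18.

y = 18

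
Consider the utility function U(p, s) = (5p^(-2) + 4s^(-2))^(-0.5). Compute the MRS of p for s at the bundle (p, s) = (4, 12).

MRS = 33.75

For CES with ρ = -2, MRS = (5/4)·(s/p)^3.
At (4, 12): MRS = 33.75.
That is, one extra unit of p is worth 33.75 units of s at the margin.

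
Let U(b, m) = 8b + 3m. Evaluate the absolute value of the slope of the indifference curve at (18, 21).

MRS = 8/3

MU_b = 8, MU_m = 3, so MRS = 8/3 at every bundle.
At (18, 21): MRS = 8/3.
So at (18, 21) the consumer would give up 8/3 units of m for one more unit of b.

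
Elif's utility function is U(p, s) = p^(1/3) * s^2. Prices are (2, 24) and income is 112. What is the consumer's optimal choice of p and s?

MU_p = 1/3·p^(-2/3)·s^2 and MU_s = 2·p^(1/3)·s.
MRS = MU_p/MU_s = (1/6)·s/p.
Tangency: set MRS = p_p/p_s = 2/24 = 1/12.
So (1/6)·s/p = 1/12, i.e. s = 0.5·p.
Substitute into the budget 2·p + 24·s = 112: 14·p = 112, so p* = 8.
Then s* = 0.5·8 = 4.

p* = 8, s* = 4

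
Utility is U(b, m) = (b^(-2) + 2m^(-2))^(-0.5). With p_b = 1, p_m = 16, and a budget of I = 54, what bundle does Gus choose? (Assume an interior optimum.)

For CES with ρ = -2, MRS = (1/2)·(m/b)^3.
Tangency: set MRS = p_b/p_m = 1/16.
So (m/b)^3 = 0.125; taking the cube root, m/b = 0.5, i.e. m = 0.5·b.
Substitute into the budget 1·b + 16·m = 54: 9·b = 54, so b* = 6 and m* = 0.5·6 = 3.

b* = 6, m* = 3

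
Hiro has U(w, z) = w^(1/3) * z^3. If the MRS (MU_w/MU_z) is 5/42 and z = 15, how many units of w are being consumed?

w = 14

MU_w = 1/3·w^(-2/3)·z^3 and MU_z = 3·w^(1/3)·z^2.
MRS = MU_w/MU_z = (1/9)·z/w.
Substitute z = 15: MRS = (5/3)/w. Setting (5/3)/w = 5/42 gives w = (5/3)/(5/42) = 14.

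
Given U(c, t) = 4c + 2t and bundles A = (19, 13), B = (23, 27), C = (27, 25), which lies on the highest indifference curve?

Bundle C

Evaluate utility at each bundle:
U(A) = 102.
U(B) = 146.
U(C) = 158.
Highest utility is C, so C ≻ B ≻ A.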